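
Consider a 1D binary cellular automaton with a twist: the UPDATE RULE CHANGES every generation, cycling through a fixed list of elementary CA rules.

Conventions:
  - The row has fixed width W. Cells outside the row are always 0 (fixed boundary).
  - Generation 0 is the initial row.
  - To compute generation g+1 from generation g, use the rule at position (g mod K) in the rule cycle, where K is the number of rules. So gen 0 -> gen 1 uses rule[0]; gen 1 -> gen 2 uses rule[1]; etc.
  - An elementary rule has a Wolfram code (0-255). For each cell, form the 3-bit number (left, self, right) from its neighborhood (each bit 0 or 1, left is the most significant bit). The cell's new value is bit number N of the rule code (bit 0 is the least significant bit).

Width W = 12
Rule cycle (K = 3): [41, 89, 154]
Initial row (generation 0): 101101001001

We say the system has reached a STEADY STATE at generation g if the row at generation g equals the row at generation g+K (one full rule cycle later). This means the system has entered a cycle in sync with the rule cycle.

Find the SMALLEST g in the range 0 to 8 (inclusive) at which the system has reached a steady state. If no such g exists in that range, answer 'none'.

Answer: 5

Derivation:
Gen 0: 101101001001
Gen 1 (rule 41): 011010000000
Gen 2 (rule 89): 011001111111
Gen 3 (rule 154): 110111111110
Gen 4 (rule 41): 101100000000
Gen 5 (rule 89): 001111111111
Gen 6 (rule 154): 011111111110
Gen 7 (rule 41): 010000000000
Gen 8 (rule 89): 001111111111
Gen 9 (rule 154): 011111111110
Gen 10 (rule 41): 010000000000
Gen 11 (rule 89): 001111111111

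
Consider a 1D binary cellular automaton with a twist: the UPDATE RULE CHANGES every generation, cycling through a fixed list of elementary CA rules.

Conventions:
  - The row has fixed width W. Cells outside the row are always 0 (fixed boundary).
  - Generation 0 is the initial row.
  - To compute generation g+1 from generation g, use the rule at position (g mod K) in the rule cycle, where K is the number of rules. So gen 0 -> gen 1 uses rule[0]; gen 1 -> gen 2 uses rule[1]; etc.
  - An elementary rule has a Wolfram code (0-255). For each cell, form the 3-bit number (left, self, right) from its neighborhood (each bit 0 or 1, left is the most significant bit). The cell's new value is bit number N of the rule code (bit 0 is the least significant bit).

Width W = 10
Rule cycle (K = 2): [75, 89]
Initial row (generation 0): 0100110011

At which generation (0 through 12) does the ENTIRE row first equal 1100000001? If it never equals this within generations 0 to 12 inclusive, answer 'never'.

Answer: 5

Derivation:
Gen 0: 0100110011
Gen 1 (rule 75): 1001110111
Gen 2 (rule 89): 0101010101
Gen 3 (rule 75): 1000000000
Gen 4 (rule 89): 0111111111
Gen 5 (rule 75): 1100000001
Gen 6 (rule 89): 1111111100
Gen 7 (rule 75): 1000000101
Gen 8 (rule 89): 0111110000
Gen 9 (rule 75): 1100010111
Gen 10 (rule 89): 1111000101
Gen 11 (rule 75): 1001011000
Gen 12 (rule 89): 0100011111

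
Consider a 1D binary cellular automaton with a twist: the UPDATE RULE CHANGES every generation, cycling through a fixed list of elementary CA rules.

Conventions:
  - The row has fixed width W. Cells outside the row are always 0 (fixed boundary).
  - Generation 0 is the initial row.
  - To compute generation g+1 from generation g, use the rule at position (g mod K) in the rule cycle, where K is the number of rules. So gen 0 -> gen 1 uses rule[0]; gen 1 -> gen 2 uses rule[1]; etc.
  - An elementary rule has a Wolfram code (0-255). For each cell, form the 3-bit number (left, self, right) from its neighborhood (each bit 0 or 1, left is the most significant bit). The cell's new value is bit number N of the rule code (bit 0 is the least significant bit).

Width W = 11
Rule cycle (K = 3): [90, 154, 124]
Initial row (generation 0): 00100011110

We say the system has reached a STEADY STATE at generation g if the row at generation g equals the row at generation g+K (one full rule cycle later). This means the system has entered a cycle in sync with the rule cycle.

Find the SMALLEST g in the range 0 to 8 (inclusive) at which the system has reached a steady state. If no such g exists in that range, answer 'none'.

Answer: none

Derivation:
Gen 0: 00100011110
Gen 1 (rule 90): 01010110011
Gen 2 (rule 154): 10000101110
Gen 3 (rule 124): 11000111011
Gen 4 (rule 90): 11101101011
Gen 5 (rule 154): 11001000010
Gen 6 (rule 124): 11101100011
Gen 7 (rule 90): 10101110111
Gen 8 (rule 154): 00001100110
Gen 9 (rule 124): 00001110111
Gen 10 (rule 90): 00011010101
Gen 11 (rule 154): 00110000000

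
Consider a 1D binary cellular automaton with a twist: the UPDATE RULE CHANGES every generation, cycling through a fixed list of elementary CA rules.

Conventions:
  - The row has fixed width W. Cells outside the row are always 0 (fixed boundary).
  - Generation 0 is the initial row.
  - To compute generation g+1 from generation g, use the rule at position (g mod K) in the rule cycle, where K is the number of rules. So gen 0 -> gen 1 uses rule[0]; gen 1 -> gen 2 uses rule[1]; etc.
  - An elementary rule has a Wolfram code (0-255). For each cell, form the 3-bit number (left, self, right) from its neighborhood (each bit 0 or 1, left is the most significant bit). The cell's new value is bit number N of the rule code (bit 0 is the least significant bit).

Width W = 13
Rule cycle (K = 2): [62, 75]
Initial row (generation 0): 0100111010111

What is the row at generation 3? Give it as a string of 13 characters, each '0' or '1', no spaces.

Answer: 1101111011111

Derivation:
Gen 0: 0100111010111
Gen 1 (rule 62): 1111100111100
Gen 2 (rule 75): 1000101100101
Gen 3 (rule 62): 1101111011111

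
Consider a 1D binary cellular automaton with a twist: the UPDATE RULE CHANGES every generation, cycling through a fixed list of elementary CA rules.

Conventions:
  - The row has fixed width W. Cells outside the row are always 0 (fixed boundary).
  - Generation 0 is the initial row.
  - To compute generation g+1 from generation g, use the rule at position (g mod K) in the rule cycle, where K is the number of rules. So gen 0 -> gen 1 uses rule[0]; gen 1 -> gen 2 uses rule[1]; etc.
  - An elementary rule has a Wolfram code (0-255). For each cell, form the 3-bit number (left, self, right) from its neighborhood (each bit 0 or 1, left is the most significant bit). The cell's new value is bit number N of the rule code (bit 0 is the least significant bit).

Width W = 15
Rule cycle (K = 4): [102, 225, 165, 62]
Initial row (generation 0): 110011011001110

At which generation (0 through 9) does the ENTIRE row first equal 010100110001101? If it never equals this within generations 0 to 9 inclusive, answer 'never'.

Gen 0: 110011011001110
Gen 1 (rule 102): 010101101010010
Gen 2 (rule 225): 001010110100000
Gen 3 (rule 165): 101111001101111
Gen 4 (rule 62): 111000111011000
Gen 5 (rule 102): 001001001101000
Gen 6 (rule 225): 100000000110011
Gen 7 (rule 165): 101111110000000
Gen 8 (rule 62): 111000001000000
Gen 9 (rule 102): 001000011000000

Answer: never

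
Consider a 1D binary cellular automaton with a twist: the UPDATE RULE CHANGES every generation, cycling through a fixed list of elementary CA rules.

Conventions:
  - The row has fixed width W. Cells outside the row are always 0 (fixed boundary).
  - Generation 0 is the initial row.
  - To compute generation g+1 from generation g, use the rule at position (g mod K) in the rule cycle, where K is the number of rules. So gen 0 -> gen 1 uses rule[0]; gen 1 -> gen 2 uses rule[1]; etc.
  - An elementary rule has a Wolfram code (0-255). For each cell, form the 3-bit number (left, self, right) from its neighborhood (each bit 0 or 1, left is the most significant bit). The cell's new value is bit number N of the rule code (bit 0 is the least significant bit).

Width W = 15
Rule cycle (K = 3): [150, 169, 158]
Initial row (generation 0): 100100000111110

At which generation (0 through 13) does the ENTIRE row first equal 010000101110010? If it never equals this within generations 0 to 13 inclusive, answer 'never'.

Gen 0: 100100000111110
Gen 1 (rule 150): 111110001011101
Gen 2 (rule 169): 111100100111010
Gen 3 (rule 158): 111011111110011
Gen 4 (rule 150): 010001111101100
Gen 5 (rule 169): 000101111011001
Gen 6 (rule 158): 001101110010111
Gen 7 (rule 150): 010000101110010
Gen 8 (rule 169): 000110011100000
Gen 9 (rule 158): 001101111010000
Gen 10 (rule 150): 010000110011000
Gen 11 (rule 169): 000110100010011
Gen 12 (rule 158): 001100110111110
Gen 13 (rule 150): 010011000011101

Answer: 7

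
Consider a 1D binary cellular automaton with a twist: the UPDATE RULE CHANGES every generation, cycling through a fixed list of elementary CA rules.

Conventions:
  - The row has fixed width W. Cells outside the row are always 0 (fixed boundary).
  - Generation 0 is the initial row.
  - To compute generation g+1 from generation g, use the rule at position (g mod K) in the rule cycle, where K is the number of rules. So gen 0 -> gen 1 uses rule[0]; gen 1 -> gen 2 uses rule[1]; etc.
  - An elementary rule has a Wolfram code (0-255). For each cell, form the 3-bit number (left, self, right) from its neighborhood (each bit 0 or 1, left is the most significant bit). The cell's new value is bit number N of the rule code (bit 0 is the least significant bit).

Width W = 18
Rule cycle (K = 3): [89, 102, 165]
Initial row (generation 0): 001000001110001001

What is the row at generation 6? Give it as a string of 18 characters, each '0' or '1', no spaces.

Gen 0: 001000001110001001
Gen 1 (rule 89): 100111101011100100
Gen 2 (rule 102): 101000111100101100
Gen 3 (rule 165): 111010011000110001
Gen 4 (rule 89): 101001011110111100
Gen 5 (rule 102): 111011100011000100
Gen 6 (rule 165): 010101001000010101

Answer: 010101001000010101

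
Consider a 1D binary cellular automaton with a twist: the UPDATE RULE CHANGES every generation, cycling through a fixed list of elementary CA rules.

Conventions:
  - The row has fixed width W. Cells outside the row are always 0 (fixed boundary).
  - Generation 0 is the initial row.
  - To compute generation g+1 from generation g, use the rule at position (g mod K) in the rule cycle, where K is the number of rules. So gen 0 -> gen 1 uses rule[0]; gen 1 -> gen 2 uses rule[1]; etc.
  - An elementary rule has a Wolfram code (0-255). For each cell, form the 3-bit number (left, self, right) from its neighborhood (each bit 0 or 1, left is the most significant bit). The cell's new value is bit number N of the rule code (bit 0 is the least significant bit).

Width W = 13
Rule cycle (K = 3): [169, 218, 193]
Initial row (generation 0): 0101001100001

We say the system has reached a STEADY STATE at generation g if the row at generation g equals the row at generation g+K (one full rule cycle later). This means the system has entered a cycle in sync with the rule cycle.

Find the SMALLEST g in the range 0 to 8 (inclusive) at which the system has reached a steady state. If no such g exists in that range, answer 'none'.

Answer: 5

Derivation:
Gen 0: 0101001100001
Gen 1 (rule 169): 0010001001100
Gen 2 (rule 218): 0101010111110
Gen 3 (rule 193): 0000000011110
Gen 4 (rule 169): 1111111011100
Gen 5 (rule 218): 1111111011110
Gen 6 (rule 193): 0111111001110
Gen 7 (rule 169): 0111110001100
Gen 8 (rule 218): 1111111011110
Gen 9 (rule 193): 0111111001110
Gen 10 (rule 169): 0111110001100
Gen 11 (rule 218): 1111111011110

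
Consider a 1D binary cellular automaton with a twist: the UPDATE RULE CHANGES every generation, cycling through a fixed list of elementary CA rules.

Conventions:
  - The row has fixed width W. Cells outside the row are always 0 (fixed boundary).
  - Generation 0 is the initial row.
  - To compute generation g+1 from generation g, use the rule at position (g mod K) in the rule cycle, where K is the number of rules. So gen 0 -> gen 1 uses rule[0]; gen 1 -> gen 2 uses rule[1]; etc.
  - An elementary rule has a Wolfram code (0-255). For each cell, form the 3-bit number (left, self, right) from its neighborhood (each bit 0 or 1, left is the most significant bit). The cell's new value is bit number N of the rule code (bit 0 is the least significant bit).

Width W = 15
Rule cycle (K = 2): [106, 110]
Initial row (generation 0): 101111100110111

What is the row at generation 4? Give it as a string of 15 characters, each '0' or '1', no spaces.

Gen 0: 101111100110111
Gen 1 (rule 106): 011000101111101
Gen 2 (rule 110): 111001111000111
Gen 3 (rule 106): 101011001001101
Gen 4 (rule 110): 111111011011111

Answer: 111111011011111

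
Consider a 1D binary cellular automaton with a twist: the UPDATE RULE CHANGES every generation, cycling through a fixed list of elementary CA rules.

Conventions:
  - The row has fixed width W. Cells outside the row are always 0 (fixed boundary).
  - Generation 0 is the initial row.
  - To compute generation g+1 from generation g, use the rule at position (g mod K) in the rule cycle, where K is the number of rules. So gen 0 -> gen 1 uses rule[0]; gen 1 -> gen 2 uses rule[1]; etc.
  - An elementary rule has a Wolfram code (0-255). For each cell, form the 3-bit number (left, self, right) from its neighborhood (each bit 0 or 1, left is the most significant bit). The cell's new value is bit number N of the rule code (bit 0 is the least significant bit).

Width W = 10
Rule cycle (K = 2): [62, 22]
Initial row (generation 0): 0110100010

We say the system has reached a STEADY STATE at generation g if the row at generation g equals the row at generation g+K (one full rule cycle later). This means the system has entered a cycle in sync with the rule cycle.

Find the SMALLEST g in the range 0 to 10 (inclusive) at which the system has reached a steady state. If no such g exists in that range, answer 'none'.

Answer: 2

Derivation:
Gen 0: 0110100010
Gen 1 (rule 62): 1101110111
Gen 2 (rule 22): 0000000000
Gen 3 (rule 62): 0000000000
Gen 4 (rule 22): 0000000000
Gen 5 (rule 62): 0000000000
Gen 6 (rule 22): 0000000000
Gen 7 (rule 62): 0000000000
Gen 8 (rule 22): 0000000000
Gen 9 (rule 62): 0000000000
Gen 10 (rule 22): 0000000000
Gen 11 (rule 62): 0000000000
Gen 12 (rule 22): 0000000000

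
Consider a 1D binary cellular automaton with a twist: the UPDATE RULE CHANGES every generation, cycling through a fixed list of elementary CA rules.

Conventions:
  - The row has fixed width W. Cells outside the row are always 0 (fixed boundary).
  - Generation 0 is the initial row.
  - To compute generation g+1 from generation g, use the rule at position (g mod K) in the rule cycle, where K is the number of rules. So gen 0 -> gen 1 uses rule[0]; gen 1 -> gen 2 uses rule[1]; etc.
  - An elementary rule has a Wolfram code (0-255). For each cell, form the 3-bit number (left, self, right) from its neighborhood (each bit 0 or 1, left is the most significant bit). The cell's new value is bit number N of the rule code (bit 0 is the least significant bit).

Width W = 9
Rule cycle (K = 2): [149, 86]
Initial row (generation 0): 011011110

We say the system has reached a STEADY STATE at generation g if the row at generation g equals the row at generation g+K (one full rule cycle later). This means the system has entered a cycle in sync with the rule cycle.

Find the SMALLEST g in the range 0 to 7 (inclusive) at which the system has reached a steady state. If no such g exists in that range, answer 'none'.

Answer: 5

Derivation:
Gen 0: 011011110
Gen 1 (rule 149): 000001101
Gen 2 (rule 86): 000010101
Gen 3 (rule 149): 111010101
Gen 4 (rule 86): 001010101
Gen 5 (rule 149): 101010101
Gen 6 (rule 86): 101010101
Gen 7 (rule 149): 101010101
Gen 8 (rule 86): 101010101
Gen 9 (rule 149): 101010101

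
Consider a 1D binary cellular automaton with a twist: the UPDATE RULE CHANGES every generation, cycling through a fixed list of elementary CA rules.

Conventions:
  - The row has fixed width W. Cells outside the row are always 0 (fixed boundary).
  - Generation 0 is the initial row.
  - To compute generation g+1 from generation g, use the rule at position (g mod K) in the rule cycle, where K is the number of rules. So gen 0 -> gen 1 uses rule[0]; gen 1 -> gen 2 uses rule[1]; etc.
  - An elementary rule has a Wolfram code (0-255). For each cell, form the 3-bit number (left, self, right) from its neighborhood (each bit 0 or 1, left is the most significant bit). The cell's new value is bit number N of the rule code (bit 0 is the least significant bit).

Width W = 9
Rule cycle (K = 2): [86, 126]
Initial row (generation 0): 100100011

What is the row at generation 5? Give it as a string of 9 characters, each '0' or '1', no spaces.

Answer: 000011101

Derivation:
Gen 0: 100100011
Gen 1 (rule 86): 111110101
Gen 2 (rule 126): 100011111
Gen 3 (rule 86): 110100001
Gen 4 (rule 126): 111110011
Gen 5 (rule 86): 000011101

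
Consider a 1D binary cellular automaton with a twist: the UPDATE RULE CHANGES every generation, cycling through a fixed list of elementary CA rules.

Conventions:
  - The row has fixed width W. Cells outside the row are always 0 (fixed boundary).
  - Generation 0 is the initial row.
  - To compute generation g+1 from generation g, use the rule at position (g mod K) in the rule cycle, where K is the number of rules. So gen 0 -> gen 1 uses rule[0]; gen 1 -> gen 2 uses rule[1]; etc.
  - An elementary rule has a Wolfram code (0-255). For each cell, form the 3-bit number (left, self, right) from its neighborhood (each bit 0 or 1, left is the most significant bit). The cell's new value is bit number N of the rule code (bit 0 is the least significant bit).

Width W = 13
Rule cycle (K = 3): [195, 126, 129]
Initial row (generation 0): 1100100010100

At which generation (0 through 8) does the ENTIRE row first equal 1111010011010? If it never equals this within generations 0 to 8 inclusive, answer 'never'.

Gen 0: 1100100010100
Gen 1 (rule 195): 0101001100001
Gen 2 (rule 126): 1111111110011
Gen 3 (rule 129): 0111111100000
Gen 4 (rule 195): 1011111101111
Gen 5 (rule 126): 1110000111001
Gen 6 (rule 129): 0100110010000
Gen 7 (rule 195): 1001010100111
Gen 8 (rule 126): 1111111111101

Answer: never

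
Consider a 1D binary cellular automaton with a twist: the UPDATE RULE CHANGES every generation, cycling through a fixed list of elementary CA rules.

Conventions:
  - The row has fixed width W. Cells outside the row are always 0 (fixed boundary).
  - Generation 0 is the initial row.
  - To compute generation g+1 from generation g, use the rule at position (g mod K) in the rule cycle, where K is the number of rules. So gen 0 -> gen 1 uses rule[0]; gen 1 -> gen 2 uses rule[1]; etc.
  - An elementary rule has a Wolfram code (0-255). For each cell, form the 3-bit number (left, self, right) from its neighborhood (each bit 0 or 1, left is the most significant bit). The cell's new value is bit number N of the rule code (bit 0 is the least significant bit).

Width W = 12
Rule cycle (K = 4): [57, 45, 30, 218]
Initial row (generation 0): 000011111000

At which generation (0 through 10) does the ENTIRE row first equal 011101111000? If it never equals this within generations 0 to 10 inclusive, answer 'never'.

Gen 0: 000011111000
Gen 1 (rule 57): 111010000111
Gen 2 (rule 45): 100110110100
Gen 3 (rule 30): 111100100110
Gen 4 (rule 218): 111111011111
Gen 5 (rule 57): 100000110000
Gen 6 (rule 45): 101110100111
Gen 7 (rule 30): 101000111100
Gen 8 (rule 218): 000101111110
Gen 9 (rule 57): 110011000001
Gen 10 (rule 45): 100010011101

Answer: never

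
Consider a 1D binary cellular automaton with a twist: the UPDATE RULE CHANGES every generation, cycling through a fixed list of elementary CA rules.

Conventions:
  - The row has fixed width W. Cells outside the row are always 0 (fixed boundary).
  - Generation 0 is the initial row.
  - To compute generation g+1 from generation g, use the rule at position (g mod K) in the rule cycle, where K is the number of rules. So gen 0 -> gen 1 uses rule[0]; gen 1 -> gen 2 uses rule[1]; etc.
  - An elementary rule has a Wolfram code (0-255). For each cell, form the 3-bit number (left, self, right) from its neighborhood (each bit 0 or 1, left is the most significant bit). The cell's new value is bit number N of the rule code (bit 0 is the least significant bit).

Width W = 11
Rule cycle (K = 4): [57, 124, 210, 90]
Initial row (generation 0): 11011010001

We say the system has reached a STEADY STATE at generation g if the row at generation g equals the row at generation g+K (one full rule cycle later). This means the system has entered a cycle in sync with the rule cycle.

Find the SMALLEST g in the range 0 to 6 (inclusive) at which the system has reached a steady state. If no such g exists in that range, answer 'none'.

Answer: none

Derivation:
Gen 0: 11011010001
Gen 1 (rule 57): 10110101100
Gen 2 (rule 124): 11111111110
Gen 3 (rule 210): 01111111111
Gen 4 (rule 90): 11000000001
Gen 5 (rule 57): 10111111100
Gen 6 (rule 124): 11100000110
Gen 7 (rule 210): 01110001011
Gen 8 (rule 90): 11011010011
Gen 9 (rule 57): 10110101010
Gen 10 (rule 124): 11111111111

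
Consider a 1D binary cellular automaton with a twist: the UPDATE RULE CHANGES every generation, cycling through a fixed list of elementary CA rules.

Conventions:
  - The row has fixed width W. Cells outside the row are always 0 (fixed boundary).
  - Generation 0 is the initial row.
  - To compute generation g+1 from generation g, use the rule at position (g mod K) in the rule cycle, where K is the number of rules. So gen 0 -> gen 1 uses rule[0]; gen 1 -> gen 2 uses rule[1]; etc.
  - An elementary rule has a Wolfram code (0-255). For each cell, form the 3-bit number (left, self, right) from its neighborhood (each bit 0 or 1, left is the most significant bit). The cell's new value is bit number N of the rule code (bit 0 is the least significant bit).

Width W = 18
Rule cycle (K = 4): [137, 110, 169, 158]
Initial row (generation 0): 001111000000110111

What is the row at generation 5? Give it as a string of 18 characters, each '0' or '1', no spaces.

Gen 0: 001111000000110111
Gen 1 (rule 137): 101110011110100110
Gen 2 (rule 110): 111010110011101110
Gen 3 (rule 169): 110101100011011100
Gen 4 (rule 158): 100101010110011010
Gen 5 (rule 137): 000000000100010000

Answer: 000000000100010000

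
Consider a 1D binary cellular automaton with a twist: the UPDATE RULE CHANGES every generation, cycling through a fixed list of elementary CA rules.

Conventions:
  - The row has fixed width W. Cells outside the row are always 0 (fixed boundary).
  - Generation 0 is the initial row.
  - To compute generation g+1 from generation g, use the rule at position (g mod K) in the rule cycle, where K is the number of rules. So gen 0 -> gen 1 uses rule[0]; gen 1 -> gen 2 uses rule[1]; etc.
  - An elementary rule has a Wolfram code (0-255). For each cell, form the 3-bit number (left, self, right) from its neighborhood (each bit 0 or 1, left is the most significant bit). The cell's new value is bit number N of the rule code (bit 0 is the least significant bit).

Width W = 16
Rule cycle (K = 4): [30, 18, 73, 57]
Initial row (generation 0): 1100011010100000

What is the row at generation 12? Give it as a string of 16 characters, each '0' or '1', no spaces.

Answer: 0110110011011010

Derivation:
Gen 0: 1100011010100000
Gen 1 (rule 30): 1010110010110000
Gen 2 (rule 18): 0000001100001000
Gen 3 (rule 73): 1111101101100011
Gen 4 (rule 57): 1000011011011010
Gen 5 (rule 30): 1100110010010011
Gen 6 (rule 18): 0011001101101100
Gen 7 (rule 73): 1011001101101101
Gen 8 (rule 57): 0110101011011010
Gen 9 (rule 30): 1100101010010011
Gen 10 (rule 18): 0011000001101100
Gen 11 (rule 73): 1011011101101101
Gen 12 (rule 57): 0110110011011010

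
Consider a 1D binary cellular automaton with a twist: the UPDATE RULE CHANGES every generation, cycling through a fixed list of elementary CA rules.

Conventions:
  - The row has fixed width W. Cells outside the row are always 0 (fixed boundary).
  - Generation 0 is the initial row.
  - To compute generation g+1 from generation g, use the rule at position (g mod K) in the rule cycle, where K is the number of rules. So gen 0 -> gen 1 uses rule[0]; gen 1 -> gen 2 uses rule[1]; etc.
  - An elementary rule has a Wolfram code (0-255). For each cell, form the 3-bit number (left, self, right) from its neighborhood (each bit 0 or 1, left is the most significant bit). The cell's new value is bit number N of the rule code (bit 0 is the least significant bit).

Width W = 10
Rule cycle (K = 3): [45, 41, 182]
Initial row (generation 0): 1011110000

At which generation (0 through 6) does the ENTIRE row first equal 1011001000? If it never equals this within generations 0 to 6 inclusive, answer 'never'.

Gen 0: 1011110000
Gen 1 (rule 45): 1110000111
Gen 2 (rule 41): 1000110100
Gen 3 (rule 182): 1101001110
Gen 4 (rule 45): 1011001000
Gen 5 (rule 41): 0110000011
Gen 6 (rule 182): 1001000100

Answer: 4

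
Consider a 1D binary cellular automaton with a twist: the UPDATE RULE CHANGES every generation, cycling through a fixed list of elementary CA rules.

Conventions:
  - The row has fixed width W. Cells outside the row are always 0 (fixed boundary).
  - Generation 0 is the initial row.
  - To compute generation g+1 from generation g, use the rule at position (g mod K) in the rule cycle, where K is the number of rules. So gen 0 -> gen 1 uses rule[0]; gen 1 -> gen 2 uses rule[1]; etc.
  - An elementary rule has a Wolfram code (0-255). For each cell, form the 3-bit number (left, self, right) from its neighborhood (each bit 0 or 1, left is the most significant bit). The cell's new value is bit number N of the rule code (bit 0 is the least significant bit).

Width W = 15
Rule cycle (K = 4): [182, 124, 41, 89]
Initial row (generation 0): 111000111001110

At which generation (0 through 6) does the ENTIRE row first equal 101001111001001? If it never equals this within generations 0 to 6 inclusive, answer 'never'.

Gen 0: 111000111001110
Gen 1 (rule 182): 010101010110101
Gen 2 (rule 124): 011111111111111
Gen 3 (rule 41): 010000000000000
Gen 4 (rule 89): 001111111111111
Gen 5 (rule 182): 010111111111110
Gen 6 (rule 124): 011100000000011

Answer: never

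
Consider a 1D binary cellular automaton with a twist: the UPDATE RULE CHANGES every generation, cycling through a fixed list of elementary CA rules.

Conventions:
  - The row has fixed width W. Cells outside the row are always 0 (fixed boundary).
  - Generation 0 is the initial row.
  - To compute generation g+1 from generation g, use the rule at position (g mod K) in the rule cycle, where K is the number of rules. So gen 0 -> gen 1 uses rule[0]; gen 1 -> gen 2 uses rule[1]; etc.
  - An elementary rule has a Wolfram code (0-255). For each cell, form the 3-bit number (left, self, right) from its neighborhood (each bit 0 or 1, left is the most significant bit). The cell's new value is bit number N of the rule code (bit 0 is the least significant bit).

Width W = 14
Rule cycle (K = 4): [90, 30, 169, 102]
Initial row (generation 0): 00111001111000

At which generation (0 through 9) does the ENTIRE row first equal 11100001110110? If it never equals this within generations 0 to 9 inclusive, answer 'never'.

Gen 0: 00111001111000
Gen 1 (rule 90): 01101111001100
Gen 2 (rule 30): 11001000111010
Gen 3 (rule 169): 10000010110100
Gen 4 (rule 102): 10000111011100
Gen 5 (rule 90): 01001101010110
Gen 6 (rule 30): 11111001010101
Gen 7 (rule 169): 11110000101010
Gen 8 (rule 102): 00010001111110
Gen 9 (rule 90): 00101011000011

Answer: never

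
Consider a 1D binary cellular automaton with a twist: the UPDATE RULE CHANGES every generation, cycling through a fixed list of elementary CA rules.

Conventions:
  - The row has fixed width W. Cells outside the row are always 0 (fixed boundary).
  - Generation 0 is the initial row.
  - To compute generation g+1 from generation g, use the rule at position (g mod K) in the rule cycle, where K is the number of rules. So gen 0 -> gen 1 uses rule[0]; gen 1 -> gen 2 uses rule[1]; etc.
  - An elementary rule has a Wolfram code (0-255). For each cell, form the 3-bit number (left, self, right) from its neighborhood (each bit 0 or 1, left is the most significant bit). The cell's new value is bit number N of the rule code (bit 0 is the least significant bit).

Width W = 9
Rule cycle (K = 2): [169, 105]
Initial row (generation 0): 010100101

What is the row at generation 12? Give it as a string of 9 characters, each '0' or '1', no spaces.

Gen 0: 010100101
Gen 1 (rule 169): 001000010
Gen 2 (rule 105): 100011000
Gen 3 (rule 169): 001010011
Gen 4 (rule 105): 100100011
Gen 5 (rule 169): 000001010
Gen 6 (rule 105): 111100100
Gen 7 (rule 169): 111000001
Gen 8 (rule 105): 101011100
Gen 9 (rule 169): 010111001
Gen 10 (rule 105): 001101000
Gen 11 (rule 169): 101010011
Gen 12 (rule 105): 010100011

Answer: 010100011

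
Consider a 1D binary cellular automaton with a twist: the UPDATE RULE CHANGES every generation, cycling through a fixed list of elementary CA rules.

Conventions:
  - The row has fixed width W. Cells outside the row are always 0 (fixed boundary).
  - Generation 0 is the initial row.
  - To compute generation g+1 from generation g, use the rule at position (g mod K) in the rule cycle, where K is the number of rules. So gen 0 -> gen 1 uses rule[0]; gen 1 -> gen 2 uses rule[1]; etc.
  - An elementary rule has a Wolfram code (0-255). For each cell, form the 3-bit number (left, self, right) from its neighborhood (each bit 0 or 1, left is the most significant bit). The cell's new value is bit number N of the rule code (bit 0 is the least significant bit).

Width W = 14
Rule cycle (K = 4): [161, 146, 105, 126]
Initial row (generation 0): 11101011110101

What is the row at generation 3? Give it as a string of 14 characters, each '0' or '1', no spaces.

Answer: 00111111111100

Derivation:
Gen 0: 11101011110101
Gen 1 (rule 161): 01010101101010
Gen 2 (rule 146): 10000000000001
Gen 3 (rule 105): 00111111111100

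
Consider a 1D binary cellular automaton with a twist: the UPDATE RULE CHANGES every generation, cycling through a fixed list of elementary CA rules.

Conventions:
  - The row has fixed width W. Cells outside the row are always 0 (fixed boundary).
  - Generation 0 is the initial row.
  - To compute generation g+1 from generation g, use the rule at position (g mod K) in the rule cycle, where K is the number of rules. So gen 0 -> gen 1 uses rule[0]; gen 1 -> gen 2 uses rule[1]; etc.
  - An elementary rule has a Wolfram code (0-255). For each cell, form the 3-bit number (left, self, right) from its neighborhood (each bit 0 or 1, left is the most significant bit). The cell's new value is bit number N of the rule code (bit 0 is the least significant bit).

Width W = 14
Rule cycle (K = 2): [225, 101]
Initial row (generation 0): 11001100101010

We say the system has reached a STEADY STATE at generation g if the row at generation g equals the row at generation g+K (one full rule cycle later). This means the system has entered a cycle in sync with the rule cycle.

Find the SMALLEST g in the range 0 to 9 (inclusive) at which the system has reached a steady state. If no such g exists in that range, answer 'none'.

Gen 0: 11001100101010
Gen 1 (rule 225): 01000100010100
Gen 2 (rule 101): 01010101011101
Gen 3 (rule 225): 00101010101110
Gen 4 (rule 101): 10111111110010
Gen 5 (rule 225): 01011111110000
Gen 6 (rule 101): 01100000010111
Gen 7 (rule 225): 00101111001011
Gen 8 (rule 101): 10110001001101
Gen 9 (rule 225): 01010100000110
Gen 10 (rule 101): 01111101110010
Gen 11 (rule 225): 00111110110000

Answer: none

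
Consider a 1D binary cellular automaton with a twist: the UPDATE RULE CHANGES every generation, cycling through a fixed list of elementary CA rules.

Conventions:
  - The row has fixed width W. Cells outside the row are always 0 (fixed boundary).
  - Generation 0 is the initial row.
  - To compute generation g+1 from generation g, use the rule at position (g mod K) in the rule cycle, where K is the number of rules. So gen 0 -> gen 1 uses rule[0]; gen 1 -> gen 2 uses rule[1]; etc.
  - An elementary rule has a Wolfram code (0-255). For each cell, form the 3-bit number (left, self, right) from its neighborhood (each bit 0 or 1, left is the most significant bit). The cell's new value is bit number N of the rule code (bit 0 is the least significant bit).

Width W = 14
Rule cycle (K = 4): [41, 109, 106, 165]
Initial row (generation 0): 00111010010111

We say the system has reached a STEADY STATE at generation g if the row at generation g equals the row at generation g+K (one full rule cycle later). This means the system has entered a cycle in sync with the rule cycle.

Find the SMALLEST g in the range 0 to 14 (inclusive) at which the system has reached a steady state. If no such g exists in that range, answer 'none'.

Gen 0: 00111010010111
Gen 1 (rule 41): 10100100001100
Gen 2 (rule 109): 11100101101101
Gen 3 (rule 106): 10101011111110
Gen 4 (rule 165): 11111101111100
Gen 5 (rule 41): 10000011000001
Gen 6 (rule 109): 10111011011101
Gen 7 (rule 106): 01101111110110
Gen 8 (rule 165): 00010111101000
Gen 9 (rule 41): 11001100010011
Gen 10 (rule 109): 11001101010011
Gen 11 (rule 106): 11011110100111
Gen 12 (rule 165): 00101101100010
Gen 13 (rule 41): 10011011001000
Gen 14 (rule 109): 10011111001011
Gen 15 (rule 106): 00110001010111
Gen 16 (rule 165): 10000101111010
Gen 17 (rule 41): 00110011000100
Gen 18 (rule 109): 10110011010101

Answer: none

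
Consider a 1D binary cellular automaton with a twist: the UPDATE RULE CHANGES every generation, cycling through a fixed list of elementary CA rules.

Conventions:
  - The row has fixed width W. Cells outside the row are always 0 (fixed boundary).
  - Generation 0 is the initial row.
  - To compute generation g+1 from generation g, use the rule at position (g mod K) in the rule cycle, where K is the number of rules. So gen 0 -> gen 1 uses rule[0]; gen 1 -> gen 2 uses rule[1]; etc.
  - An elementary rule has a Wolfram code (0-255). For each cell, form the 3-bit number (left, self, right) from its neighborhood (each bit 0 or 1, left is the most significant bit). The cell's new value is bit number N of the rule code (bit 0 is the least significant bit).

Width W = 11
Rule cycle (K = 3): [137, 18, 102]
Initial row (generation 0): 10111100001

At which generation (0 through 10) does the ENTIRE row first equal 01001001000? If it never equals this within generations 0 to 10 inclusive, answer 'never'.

Answer: never

Derivation:
Gen 0: 10111100001
Gen 1 (rule 137): 00111001100
Gen 2 (rule 18): 01000110010
Gen 3 (rule 102): 11001010110
Gen 4 (rule 137): 10000000100
Gen 5 (rule 18): 01000001010
Gen 6 (rule 102): 11000011110
Gen 7 (rule 137): 10011011100
Gen 8 (rule 18): 01100000010
Gen 9 (rule 102): 10100000110
Gen 10 (rule 137): 00001110100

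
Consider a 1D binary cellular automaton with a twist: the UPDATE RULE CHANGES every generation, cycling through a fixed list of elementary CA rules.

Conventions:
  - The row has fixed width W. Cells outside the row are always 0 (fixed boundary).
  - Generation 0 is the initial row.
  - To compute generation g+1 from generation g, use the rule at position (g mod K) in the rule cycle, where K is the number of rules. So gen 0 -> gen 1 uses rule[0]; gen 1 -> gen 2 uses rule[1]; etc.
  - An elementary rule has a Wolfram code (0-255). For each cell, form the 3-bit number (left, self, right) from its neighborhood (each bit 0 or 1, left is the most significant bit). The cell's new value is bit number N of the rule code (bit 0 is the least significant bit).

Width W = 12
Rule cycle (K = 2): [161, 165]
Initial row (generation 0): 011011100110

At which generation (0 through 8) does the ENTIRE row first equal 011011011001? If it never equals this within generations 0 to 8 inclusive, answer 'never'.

Gen 0: 011011100110
Gen 1 (rule 161): 000101000000
Gen 2 (rule 165): 110111011111
Gen 3 (rule 161): 001010101110
Gen 4 (rule 165): 101111110100
Gen 5 (rule 161): 010111101001
Gen 6 (rule 165): 011011011001
Gen 7 (rule 161): 000100100000
Gen 8 (rule 165): 110100101111

Answer: 6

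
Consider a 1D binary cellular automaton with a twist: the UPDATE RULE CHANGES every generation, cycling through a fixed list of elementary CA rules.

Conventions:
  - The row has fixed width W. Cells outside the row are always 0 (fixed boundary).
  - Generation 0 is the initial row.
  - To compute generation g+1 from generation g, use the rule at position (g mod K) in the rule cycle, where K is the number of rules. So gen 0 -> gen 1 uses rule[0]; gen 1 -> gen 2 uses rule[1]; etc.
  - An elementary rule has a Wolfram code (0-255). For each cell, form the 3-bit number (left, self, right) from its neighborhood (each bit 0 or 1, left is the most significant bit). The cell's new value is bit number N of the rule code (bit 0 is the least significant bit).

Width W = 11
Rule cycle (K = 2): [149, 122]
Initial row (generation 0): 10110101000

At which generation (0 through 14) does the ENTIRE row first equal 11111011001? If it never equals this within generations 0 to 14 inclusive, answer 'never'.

Answer: never

Derivation:
Gen 0: 10110101000
Gen 1 (rule 149): 10000101111
Gen 2 (rule 122): 01001011001
Gen 3 (rule 149): 01101000101
Gen 4 (rule 122): 11110101010
Gen 5 (rule 149): 01100101011
Gen 6 (rule 122): 11111010111
Gen 7 (rule 149): 01110010010
Gen 8 (rule 122): 11011101101
Gen 9 (rule 149): 00001000001
Gen 10 (rule 122): 00010100010
Gen 11 (rule 149): 11010111011
Gen 12 (rule 122): 11101101111
Gen 13 (rule 149): 01000000110
Gen 14 (rule 122): 10100001111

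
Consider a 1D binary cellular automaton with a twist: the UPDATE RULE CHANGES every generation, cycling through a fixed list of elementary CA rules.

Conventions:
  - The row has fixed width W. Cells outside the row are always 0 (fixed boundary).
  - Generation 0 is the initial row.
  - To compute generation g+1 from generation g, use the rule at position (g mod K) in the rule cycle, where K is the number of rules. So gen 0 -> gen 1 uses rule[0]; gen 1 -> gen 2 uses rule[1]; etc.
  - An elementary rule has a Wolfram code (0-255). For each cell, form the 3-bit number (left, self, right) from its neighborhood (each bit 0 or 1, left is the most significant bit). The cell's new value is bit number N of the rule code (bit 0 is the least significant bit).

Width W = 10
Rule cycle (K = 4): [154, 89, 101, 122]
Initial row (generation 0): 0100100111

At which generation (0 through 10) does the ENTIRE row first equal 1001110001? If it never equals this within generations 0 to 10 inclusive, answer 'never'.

Answer: 3

Derivation:
Gen 0: 0100100111
Gen 1 (rule 154): 1011011110
Gen 2 (rule 89): 0011010011
Gen 3 (rule 101): 1001110001
Gen 4 (rule 122): 0111011010
Gen 5 (rule 154): 1110010001
Gen 6 (rule 89): 1011001100
Gen 7 (rule 101): 1101000101
Gen 8 (rule 122): 1110101010
Gen 9 (rule 154): 1100000001
Gen 10 (rule 89): 1111111100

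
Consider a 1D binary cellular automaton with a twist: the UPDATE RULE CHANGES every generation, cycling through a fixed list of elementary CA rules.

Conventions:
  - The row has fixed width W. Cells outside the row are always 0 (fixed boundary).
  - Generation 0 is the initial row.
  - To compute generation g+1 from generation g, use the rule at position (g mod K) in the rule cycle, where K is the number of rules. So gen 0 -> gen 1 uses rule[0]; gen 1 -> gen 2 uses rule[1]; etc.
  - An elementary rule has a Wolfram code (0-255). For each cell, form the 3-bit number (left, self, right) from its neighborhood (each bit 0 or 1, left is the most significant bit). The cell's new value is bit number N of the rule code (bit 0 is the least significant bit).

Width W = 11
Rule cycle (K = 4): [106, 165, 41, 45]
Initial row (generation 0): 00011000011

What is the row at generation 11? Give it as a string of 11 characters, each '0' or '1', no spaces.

Gen 0: 00011000011
Gen 1 (rule 106): 00111000111
Gen 2 (rule 165): 10010010010
Gen 3 (rule 41): 00000000000
Gen 4 (rule 45): 11111111111
Gen 5 (rule 106): 10000000001
Gen 6 (rule 165): 10111111101
Gen 7 (rule 41): 01100000010
Gen 8 (rule 45): 01001111010
Gen 9 (rule 106): 10011001100
Gen 10 (rule 165): 10000000001
Gen 11 (rule 41): 00111111100

Answer: 00111111100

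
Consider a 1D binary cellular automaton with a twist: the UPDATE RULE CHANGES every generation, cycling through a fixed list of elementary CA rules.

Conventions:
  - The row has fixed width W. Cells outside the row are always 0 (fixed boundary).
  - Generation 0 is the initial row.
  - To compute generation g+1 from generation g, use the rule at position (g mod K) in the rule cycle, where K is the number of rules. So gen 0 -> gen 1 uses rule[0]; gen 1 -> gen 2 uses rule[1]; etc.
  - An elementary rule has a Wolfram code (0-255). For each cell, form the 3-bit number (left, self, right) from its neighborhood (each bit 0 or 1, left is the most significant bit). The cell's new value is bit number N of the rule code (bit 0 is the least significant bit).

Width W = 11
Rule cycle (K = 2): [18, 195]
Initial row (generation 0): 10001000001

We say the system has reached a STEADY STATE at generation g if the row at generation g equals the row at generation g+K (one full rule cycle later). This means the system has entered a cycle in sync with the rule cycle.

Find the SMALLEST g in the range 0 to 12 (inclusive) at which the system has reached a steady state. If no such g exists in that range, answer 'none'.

Answer: 11

Derivation:
Gen 0: 10001000001
Gen 1 (rule 18): 01010100010
Gen 2 (rule 195): 10000001100
Gen 3 (rule 18): 01000010010
Gen 4 (rule 195): 10011100100
Gen 5 (rule 18): 01100011010
Gen 6 (rule 195): 10101101000
Gen 7 (rule 18): 00000000100
Gen 8 (rule 195): 11111111001
Gen 9 (rule 18): 00000000110
Gen 10 (rule 195): 11111111010
Gen 11 (rule 18): 00000000001
Gen 12 (rule 195): 11111111110
Gen 13 (rule 18): 00000000001
Gen 14 (rule 195): 11111111110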